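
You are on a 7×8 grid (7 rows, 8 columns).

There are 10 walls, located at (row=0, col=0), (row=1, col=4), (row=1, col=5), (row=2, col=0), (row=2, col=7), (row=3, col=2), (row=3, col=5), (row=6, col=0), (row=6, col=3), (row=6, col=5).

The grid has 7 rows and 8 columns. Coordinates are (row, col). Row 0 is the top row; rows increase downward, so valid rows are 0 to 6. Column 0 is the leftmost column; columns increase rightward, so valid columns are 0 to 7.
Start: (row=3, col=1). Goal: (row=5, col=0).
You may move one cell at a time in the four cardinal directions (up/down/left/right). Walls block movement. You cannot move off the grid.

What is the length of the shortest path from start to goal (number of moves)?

Answer: Shortest path length: 3

Derivation:
BFS from (row=3, col=1) until reaching (row=5, col=0):
  Distance 0: (row=3, col=1)
  Distance 1: (row=2, col=1), (row=3, col=0), (row=4, col=1)
  Distance 2: (row=1, col=1), (row=2, col=2), (row=4, col=0), (row=4, col=2), (row=5, col=1)
  Distance 3: (row=0, col=1), (row=1, col=0), (row=1, col=2), (row=2, col=3), (row=4, col=3), (row=5, col=0), (row=5, col=2), (row=6, col=1)  <- goal reached here
One shortest path (3 moves): (row=3, col=1) -> (row=3, col=0) -> (row=4, col=0) -> (row=5, col=0)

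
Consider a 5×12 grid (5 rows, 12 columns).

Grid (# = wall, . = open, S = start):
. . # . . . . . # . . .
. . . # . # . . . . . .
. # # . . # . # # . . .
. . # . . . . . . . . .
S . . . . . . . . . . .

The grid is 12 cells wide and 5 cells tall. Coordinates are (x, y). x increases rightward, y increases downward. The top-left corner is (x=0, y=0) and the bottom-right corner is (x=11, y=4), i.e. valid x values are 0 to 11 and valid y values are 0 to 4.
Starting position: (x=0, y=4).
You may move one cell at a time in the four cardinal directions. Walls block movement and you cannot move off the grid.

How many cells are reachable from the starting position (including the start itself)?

Answer: Reachable cells: 50

Derivation:
BFS flood-fill from (x=0, y=4):
  Distance 0: (x=0, y=4)
  Distance 1: (x=0, y=3), (x=1, y=4)
  Distance 2: (x=0, y=2), (x=1, y=3), (x=2, y=4)
  Distance 3: (x=0, y=1), (x=3, y=4)
  Distance 4: (x=0, y=0), (x=1, y=1), (x=3, y=3), (x=4, y=4)
  Distance 5: (x=1, y=0), (x=2, y=1), (x=3, y=2), (x=4, y=3), (x=5, y=4)
  Distance 6: (x=4, y=2), (x=5, y=3), (x=6, y=4)
  Distance 7: (x=4, y=1), (x=6, y=3), (x=7, y=4)
  Distance 8: (x=4, y=0), (x=6, y=2), (x=7, y=3), (x=8, y=4)
  Distance 9: (x=3, y=0), (x=5, y=0), (x=6, y=1), (x=8, y=3), (x=9, y=4)
  Distance 10: (x=6, y=0), (x=7, y=1), (x=9, y=3), (x=10, y=4)
  Distance 11: (x=7, y=0), (x=8, y=1), (x=9, y=2), (x=10, y=3), (x=11, y=4)
  Distance 12: (x=9, y=1), (x=10, y=2), (x=11, y=3)
  Distance 13: (x=9, y=0), (x=10, y=1), (x=11, y=2)
  Distance 14: (x=10, y=0), (x=11, y=1)
  Distance 15: (x=11, y=0)
Total reachable: 50 (grid has 50 open cells total)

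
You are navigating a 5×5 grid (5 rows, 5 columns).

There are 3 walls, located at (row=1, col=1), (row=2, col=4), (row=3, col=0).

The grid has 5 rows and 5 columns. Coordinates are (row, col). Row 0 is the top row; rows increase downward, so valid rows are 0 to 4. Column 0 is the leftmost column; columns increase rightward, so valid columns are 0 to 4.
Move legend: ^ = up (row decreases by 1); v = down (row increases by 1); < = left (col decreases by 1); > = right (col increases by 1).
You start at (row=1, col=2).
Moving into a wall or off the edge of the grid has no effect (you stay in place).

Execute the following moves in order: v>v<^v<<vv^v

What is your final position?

Start: (row=1, col=2)
  v (down): (row=1, col=2) -> (row=2, col=2)
  > (right): (row=2, col=2) -> (row=2, col=3)
  v (down): (row=2, col=3) -> (row=3, col=3)
  < (left): (row=3, col=3) -> (row=3, col=2)
  ^ (up): (row=3, col=2) -> (row=2, col=2)
  v (down): (row=2, col=2) -> (row=3, col=2)
  < (left): (row=3, col=2) -> (row=3, col=1)
  < (left): blocked, stay at (row=3, col=1)
  v (down): (row=3, col=1) -> (row=4, col=1)
  v (down): blocked, stay at (row=4, col=1)
  ^ (up): (row=4, col=1) -> (row=3, col=1)
  v (down): (row=3, col=1) -> (row=4, col=1)
Final: (row=4, col=1)

Answer: Final position: (row=4, col=1)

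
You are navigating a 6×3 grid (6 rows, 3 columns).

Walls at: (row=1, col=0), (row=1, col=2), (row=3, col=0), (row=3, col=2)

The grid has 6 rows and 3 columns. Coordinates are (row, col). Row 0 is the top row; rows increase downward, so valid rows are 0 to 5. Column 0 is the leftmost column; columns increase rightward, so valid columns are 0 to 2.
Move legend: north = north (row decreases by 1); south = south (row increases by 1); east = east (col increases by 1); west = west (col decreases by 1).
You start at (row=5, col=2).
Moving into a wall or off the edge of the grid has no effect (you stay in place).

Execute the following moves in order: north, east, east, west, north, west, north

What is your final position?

Start: (row=5, col=2)
  north (north): (row=5, col=2) -> (row=4, col=2)
  east (east): blocked, stay at (row=4, col=2)
  east (east): blocked, stay at (row=4, col=2)
  west (west): (row=4, col=2) -> (row=4, col=1)
  north (north): (row=4, col=1) -> (row=3, col=1)
  west (west): blocked, stay at (row=3, col=1)
  north (north): (row=3, col=1) -> (row=2, col=1)
Final: (row=2, col=1)

Answer: Final position: (row=2, col=1)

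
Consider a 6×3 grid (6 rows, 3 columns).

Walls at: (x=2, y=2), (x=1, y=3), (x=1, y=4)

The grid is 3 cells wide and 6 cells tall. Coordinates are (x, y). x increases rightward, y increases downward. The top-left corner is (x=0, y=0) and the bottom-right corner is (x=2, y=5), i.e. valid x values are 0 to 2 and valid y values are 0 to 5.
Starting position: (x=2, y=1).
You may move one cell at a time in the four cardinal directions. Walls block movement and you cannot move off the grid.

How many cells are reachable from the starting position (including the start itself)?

Answer: Reachable cells: 15

Derivation:
BFS flood-fill from (x=2, y=1):
  Distance 0: (x=2, y=1)
  Distance 1: (x=2, y=0), (x=1, y=1)
  Distance 2: (x=1, y=0), (x=0, y=1), (x=1, y=2)
  Distance 3: (x=0, y=0), (x=0, y=2)
  Distance 4: (x=0, y=3)
  Distance 5: (x=0, y=4)
  Distance 6: (x=0, y=5)
  Distance 7: (x=1, y=5)
  Distance 8: (x=2, y=5)
  Distance 9: (x=2, y=4)
  Distance 10: (x=2, y=3)
Total reachable: 15 (grid has 15 open cells total)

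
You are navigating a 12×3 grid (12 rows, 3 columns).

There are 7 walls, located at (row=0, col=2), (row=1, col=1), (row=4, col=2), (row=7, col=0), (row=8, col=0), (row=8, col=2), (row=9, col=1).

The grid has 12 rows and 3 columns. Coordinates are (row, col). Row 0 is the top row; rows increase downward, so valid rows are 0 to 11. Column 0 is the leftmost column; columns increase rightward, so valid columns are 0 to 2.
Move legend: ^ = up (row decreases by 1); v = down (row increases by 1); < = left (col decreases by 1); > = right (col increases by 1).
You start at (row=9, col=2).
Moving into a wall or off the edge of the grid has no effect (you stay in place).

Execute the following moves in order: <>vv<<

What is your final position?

Start: (row=9, col=2)
  < (left): blocked, stay at (row=9, col=2)
  > (right): blocked, stay at (row=9, col=2)
  v (down): (row=9, col=2) -> (row=10, col=2)
  v (down): (row=10, col=2) -> (row=11, col=2)
  < (left): (row=11, col=2) -> (row=11, col=1)
  < (left): (row=11, col=1) -> (row=11, col=0)
Final: (row=11, col=0)

Answer: Final position: (row=11, col=0)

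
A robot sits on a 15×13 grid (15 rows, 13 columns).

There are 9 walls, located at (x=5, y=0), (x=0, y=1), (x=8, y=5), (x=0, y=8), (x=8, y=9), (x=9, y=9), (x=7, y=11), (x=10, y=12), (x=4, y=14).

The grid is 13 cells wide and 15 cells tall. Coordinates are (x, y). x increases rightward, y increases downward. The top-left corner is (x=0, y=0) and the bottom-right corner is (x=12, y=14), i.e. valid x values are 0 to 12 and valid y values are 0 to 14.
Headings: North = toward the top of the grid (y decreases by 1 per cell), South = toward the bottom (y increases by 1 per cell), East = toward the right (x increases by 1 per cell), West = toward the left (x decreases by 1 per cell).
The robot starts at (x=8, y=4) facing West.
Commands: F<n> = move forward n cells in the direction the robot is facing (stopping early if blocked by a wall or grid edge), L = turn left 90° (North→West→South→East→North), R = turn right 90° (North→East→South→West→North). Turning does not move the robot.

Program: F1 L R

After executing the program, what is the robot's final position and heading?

Answer: Final position: (x=7, y=4), facing West

Derivation:
Start: (x=8, y=4), facing West
  F1: move forward 1, now at (x=7, y=4)
  L: turn left, now facing South
  R: turn right, now facing West
Final: (x=7, y=4), facing West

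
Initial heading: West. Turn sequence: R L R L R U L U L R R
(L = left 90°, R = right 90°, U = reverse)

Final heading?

Start: West
  R (right (90° clockwise)) -> North
  L (left (90° counter-clockwise)) -> West
  R (right (90° clockwise)) -> North
  L (left (90° counter-clockwise)) -> West
  R (right (90° clockwise)) -> North
  U (U-turn (180°)) -> South
  L (left (90° counter-clockwise)) -> East
  U (U-turn (180°)) -> West
  L (left (90° counter-clockwise)) -> South
  R (right (90° clockwise)) -> West
  R (right (90° clockwise)) -> North
Final: North

Answer: Final heading: North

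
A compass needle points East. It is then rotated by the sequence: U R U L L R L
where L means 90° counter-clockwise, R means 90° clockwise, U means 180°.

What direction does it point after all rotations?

Start: East
  U (U-turn (180°)) -> West
  R (right (90° clockwise)) -> North
  U (U-turn (180°)) -> South
  L (left (90° counter-clockwise)) -> East
  L (left (90° counter-clockwise)) -> North
  R (right (90° clockwise)) -> East
  L (left (90° counter-clockwise)) -> North
Final: North

Answer: Final heading: North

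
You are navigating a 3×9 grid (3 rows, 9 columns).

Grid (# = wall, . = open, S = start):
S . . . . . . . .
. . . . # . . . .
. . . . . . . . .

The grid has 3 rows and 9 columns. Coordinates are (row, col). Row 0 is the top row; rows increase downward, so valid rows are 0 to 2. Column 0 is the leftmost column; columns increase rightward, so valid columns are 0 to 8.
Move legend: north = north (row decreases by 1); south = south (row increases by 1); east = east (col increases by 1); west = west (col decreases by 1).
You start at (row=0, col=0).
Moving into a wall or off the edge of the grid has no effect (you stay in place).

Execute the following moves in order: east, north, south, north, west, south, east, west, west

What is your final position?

Start: (row=0, col=0)
  east (east): (row=0, col=0) -> (row=0, col=1)
  north (north): blocked, stay at (row=0, col=1)
  south (south): (row=0, col=1) -> (row=1, col=1)
  north (north): (row=1, col=1) -> (row=0, col=1)
  west (west): (row=0, col=1) -> (row=0, col=0)
  south (south): (row=0, col=0) -> (row=1, col=0)
  east (east): (row=1, col=0) -> (row=1, col=1)
  west (west): (row=1, col=1) -> (row=1, col=0)
  west (west): blocked, stay at (row=1, col=0)
Final: (row=1, col=0)

Answer: Final position: (row=1, col=0)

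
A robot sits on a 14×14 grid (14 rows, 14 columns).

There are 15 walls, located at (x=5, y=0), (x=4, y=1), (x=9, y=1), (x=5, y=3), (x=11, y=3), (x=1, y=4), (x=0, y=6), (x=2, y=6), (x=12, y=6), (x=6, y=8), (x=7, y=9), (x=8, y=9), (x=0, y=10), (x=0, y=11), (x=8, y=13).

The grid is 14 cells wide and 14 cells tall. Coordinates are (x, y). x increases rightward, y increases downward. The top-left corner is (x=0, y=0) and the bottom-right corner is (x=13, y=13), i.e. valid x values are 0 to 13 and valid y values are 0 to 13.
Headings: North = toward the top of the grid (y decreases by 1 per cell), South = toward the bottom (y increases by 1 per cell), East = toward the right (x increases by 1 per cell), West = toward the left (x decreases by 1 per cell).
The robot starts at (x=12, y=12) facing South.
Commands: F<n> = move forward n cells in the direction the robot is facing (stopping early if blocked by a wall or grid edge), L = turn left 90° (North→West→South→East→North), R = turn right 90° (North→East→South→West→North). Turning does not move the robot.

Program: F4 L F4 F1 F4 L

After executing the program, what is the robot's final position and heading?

Start: (x=12, y=12), facing South
  F4: move forward 1/4 (blocked), now at (x=12, y=13)
  L: turn left, now facing East
  F4: move forward 1/4 (blocked), now at (x=13, y=13)
  F1: move forward 0/1 (blocked), now at (x=13, y=13)
  F4: move forward 0/4 (blocked), now at (x=13, y=13)
  L: turn left, now facing North
Final: (x=13, y=13), facing North

Answer: Final position: (x=13, y=13), facing North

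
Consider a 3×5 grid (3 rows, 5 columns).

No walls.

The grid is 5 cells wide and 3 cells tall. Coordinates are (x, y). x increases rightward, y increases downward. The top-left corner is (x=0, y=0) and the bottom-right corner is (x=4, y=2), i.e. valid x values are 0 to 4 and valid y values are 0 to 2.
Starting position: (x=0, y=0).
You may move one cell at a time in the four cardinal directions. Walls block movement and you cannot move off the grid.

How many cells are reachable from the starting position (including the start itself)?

Answer: Reachable cells: 15

Derivation:
BFS flood-fill from (x=0, y=0):
  Distance 0: (x=0, y=0)
  Distance 1: (x=1, y=0), (x=0, y=1)
  Distance 2: (x=2, y=0), (x=1, y=1), (x=0, y=2)
  Distance 3: (x=3, y=0), (x=2, y=1), (x=1, y=2)
  Distance 4: (x=4, y=0), (x=3, y=1), (x=2, y=2)
  Distance 5: (x=4, y=1), (x=3, y=2)
  Distance 6: (x=4, y=2)
Total reachable: 15 (grid has 15 open cells total)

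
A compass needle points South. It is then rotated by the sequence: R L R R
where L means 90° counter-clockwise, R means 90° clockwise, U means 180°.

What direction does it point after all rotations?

Start: South
  R (right (90° clockwise)) -> West
  L (left (90° counter-clockwise)) -> South
  R (right (90° clockwise)) -> West
  R (right (90° clockwise)) -> North
Final: North

Answer: Final heading: North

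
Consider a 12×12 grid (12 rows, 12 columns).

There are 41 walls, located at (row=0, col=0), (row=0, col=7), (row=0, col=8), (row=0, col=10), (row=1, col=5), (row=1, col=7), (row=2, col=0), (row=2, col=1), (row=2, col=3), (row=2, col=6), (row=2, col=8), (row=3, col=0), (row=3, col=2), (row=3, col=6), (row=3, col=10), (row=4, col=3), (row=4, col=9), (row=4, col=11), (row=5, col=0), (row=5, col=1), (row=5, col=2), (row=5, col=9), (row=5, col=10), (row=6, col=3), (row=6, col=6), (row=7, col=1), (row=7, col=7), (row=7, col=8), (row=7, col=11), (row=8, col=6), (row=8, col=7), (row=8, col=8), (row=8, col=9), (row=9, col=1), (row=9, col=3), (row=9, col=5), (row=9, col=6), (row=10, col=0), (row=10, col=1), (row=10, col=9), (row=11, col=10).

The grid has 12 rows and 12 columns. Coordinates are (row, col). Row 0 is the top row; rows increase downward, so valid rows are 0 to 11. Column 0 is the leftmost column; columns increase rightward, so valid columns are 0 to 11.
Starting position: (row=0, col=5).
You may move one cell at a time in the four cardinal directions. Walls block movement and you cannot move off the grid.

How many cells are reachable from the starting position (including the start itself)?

BFS flood-fill from (row=0, col=5):
  Distance 0: (row=0, col=5)
  Distance 1: (row=0, col=4), (row=0, col=6)
  Distance 2: (row=0, col=3), (row=1, col=4), (row=1, col=6)
  Distance 3: (row=0, col=2), (row=1, col=3), (row=2, col=4)
  Distance 4: (row=0, col=1), (row=1, col=2), (row=2, col=5), (row=3, col=4)
  Distance 5: (row=1, col=1), (row=2, col=2), (row=3, col=3), (row=3, col=5), (row=4, col=4)
  Distance 6: (row=1, col=0), (row=4, col=5), (row=5, col=4)
  Distance 7: (row=4, col=6), (row=5, col=3), (row=5, col=5), (row=6, col=4)
  Distance 8: (row=4, col=7), (row=5, col=6), (row=6, col=5), (row=7, col=4)
  Distance 9: (row=3, col=7), (row=4, col=8), (row=5, col=7), (row=7, col=3), (row=7, col=5), (row=8, col=4)
  Distance 10: (row=2, col=7), (row=3, col=8), (row=5, col=8), (row=6, col=7), (row=7, col=2), (row=7, col=6), (row=8, col=3), (row=8, col=5), (row=9, col=4)
  Distance 11: (row=3, col=9), (row=6, col=2), (row=6, col=8), (row=8, col=2), (row=10, col=4)
  Distance 12: (row=2, col=9), (row=6, col=1), (row=6, col=9), (row=8, col=1), (row=9, col=2), (row=10, col=3), (row=10, col=5), (row=11, col=4)
  Distance 13: (row=1, col=9), (row=2, col=10), (row=6, col=0), (row=6, col=10), (row=7, col=9), (row=8, col=0), (row=10, col=2), (row=10, col=6), (row=11, col=3), (row=11, col=5)
  Distance 14: (row=0, col=9), (row=1, col=8), (row=1, col=10), (row=2, col=11), (row=6, col=11), (row=7, col=0), (row=7, col=10), (row=9, col=0), (row=10, col=7), (row=11, col=2), (row=11, col=6)
  Distance 15: (row=1, col=11), (row=3, col=11), (row=5, col=11), (row=8, col=10), (row=9, col=7), (row=10, col=8), (row=11, col=1), (row=11, col=7)
  Distance 16: (row=0, col=11), (row=8, col=11), (row=9, col=8), (row=9, col=10), (row=11, col=0), (row=11, col=8)
  Distance 17: (row=9, col=9), (row=9, col=11), (row=10, col=10), (row=11, col=9)
  Distance 18: (row=10, col=11)
  Distance 19: (row=11, col=11)
Total reachable: 98 (grid has 103 open cells total)

Answer: Reachable cells: 98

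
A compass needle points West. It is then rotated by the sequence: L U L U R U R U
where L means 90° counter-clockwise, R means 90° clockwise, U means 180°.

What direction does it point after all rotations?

Answer: Final heading: West

Derivation:
Start: West
  L (left (90° counter-clockwise)) -> South
  U (U-turn (180°)) -> North
  L (left (90° counter-clockwise)) -> West
  U (U-turn (180°)) -> East
  R (right (90° clockwise)) -> South
  U (U-turn (180°)) -> North
  R (right (90° clockwise)) -> East
  U (U-turn (180°)) -> West
Final: West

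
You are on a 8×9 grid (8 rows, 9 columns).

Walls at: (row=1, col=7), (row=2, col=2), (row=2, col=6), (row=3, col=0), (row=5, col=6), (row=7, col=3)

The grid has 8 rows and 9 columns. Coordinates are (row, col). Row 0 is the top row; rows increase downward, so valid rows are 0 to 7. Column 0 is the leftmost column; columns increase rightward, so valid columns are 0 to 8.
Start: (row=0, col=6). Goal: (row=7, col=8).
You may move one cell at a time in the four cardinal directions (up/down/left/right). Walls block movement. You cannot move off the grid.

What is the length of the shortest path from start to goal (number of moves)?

BFS from (row=0, col=6) until reaching (row=7, col=8):
  Distance 0: (row=0, col=6)
  Distance 1: (row=0, col=5), (row=0, col=7), (row=1, col=6)
  Distance 2: (row=0, col=4), (row=0, col=8), (row=1, col=5)
  Distance 3: (row=0, col=3), (row=1, col=4), (row=1, col=8), (row=2, col=5)
  Distance 4: (row=0, col=2), (row=1, col=3), (row=2, col=4), (row=2, col=8), (row=3, col=5)
  Distance 5: (row=0, col=1), (row=1, col=2), (row=2, col=3), (row=2, col=7), (row=3, col=4), (row=3, col=6), (row=3, col=8), (row=4, col=5)
  Distance 6: (row=0, col=0), (row=1, col=1), (row=3, col=3), (row=3, col=7), (row=4, col=4), (row=4, col=6), (row=4, col=8), (row=5, col=5)
  Distance 7: (row=1, col=0), (row=2, col=1), (row=3, col=2), (row=4, col=3), (row=4, col=7), (row=5, col=4), (row=5, col=8), (row=6, col=5)
  Distance 8: (row=2, col=0), (row=3, col=1), (row=4, col=2), (row=5, col=3), (row=5, col=7), (row=6, col=4), (row=6, col=6), (row=6, col=8), (row=7, col=5)
  Distance 9: (row=4, col=1), (row=5, col=2), (row=6, col=3), (row=6, col=7), (row=7, col=4), (row=7, col=6), (row=7, col=8)  <- goal reached here
One shortest path (9 moves): (row=0, col=6) -> (row=0, col=7) -> (row=0, col=8) -> (row=1, col=8) -> (row=2, col=8) -> (row=3, col=8) -> (row=4, col=8) -> (row=5, col=8) -> (row=6, col=8) -> (row=7, col=8)

Answer: Shortest path length: 9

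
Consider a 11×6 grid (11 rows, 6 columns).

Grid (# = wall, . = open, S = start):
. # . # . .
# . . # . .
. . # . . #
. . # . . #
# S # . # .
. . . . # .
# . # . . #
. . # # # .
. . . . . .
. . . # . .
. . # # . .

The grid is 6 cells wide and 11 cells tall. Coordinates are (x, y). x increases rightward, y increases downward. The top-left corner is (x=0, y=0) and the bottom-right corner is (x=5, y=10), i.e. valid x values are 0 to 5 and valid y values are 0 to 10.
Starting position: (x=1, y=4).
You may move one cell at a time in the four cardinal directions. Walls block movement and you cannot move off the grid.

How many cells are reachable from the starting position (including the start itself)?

BFS flood-fill from (x=1, y=4):
  Distance 0: (x=1, y=4)
  Distance 1: (x=1, y=3), (x=1, y=5)
  Distance 2: (x=1, y=2), (x=0, y=3), (x=0, y=5), (x=2, y=5), (x=1, y=6)
  Distance 3: (x=1, y=1), (x=0, y=2), (x=3, y=5), (x=1, y=7)
  Distance 4: (x=2, y=1), (x=3, y=4), (x=3, y=6), (x=0, y=7), (x=1, y=8)
  Distance 5: (x=2, y=0), (x=3, y=3), (x=4, y=6), (x=0, y=8), (x=2, y=8), (x=1, y=9)
  Distance 6: (x=3, y=2), (x=4, y=3), (x=3, y=8), (x=0, y=9), (x=2, y=9), (x=1, y=10)
  Distance 7: (x=4, y=2), (x=4, y=8), (x=0, y=10)
  Distance 8: (x=4, y=1), (x=5, y=8), (x=4, y=9)
  Distance 9: (x=4, y=0), (x=5, y=1), (x=5, y=7), (x=5, y=9), (x=4, y=10)
  Distance 10: (x=5, y=0), (x=5, y=10)
Total reachable: 42 (grid has 45 open cells total)

Answer: Reachable cells: 42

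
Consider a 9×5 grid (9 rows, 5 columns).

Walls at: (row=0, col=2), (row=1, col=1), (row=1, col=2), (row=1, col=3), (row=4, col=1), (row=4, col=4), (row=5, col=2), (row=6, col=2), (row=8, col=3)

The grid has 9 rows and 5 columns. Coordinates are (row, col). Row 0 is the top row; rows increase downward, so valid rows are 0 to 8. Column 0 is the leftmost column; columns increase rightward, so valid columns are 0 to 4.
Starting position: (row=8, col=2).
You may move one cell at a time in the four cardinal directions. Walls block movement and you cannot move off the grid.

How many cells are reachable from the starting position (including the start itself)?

Answer: Reachable cells: 36

Derivation:
BFS flood-fill from (row=8, col=2):
  Distance 0: (row=8, col=2)
  Distance 1: (row=7, col=2), (row=8, col=1)
  Distance 2: (row=7, col=1), (row=7, col=3), (row=8, col=0)
  Distance 3: (row=6, col=1), (row=6, col=3), (row=7, col=0), (row=7, col=4)
  Distance 4: (row=5, col=1), (row=5, col=3), (row=6, col=0), (row=6, col=4), (row=8, col=4)
  Distance 5: (row=4, col=3), (row=5, col=0), (row=5, col=4)
  Distance 6: (row=3, col=3), (row=4, col=0), (row=4, col=2)
  Distance 7: (row=2, col=3), (row=3, col=0), (row=3, col=2), (row=3, col=4)
  Distance 8: (row=2, col=0), (row=2, col=2), (row=2, col=4), (row=3, col=1)
  Distance 9: (row=1, col=0), (row=1, col=4), (row=2, col=1)
  Distance 10: (row=0, col=0), (row=0, col=4)
  Distance 11: (row=0, col=1), (row=0, col=3)
Total reachable: 36 (grid has 36 open cells total)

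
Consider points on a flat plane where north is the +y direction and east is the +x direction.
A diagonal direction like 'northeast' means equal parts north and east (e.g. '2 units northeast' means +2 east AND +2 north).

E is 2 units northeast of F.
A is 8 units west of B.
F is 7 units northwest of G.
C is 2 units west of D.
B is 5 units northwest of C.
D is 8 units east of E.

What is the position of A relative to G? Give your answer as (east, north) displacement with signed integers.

Place G at the origin (east=0, north=0).
  F is 7 units northwest of G: delta (east=-7, north=+7); F at (east=-7, north=7).
  E is 2 units northeast of F: delta (east=+2, north=+2); E at (east=-5, north=9).
  D is 8 units east of E: delta (east=+8, north=+0); D at (east=3, north=9).
  C is 2 units west of D: delta (east=-2, north=+0); C at (east=1, north=9).
  B is 5 units northwest of C: delta (east=-5, north=+5); B at (east=-4, north=14).
  A is 8 units west of B: delta (east=-8, north=+0); A at (east=-12, north=14).
Therefore A relative to G: (east=-12, north=14).

Answer: A is at (east=-12, north=14) relative to G.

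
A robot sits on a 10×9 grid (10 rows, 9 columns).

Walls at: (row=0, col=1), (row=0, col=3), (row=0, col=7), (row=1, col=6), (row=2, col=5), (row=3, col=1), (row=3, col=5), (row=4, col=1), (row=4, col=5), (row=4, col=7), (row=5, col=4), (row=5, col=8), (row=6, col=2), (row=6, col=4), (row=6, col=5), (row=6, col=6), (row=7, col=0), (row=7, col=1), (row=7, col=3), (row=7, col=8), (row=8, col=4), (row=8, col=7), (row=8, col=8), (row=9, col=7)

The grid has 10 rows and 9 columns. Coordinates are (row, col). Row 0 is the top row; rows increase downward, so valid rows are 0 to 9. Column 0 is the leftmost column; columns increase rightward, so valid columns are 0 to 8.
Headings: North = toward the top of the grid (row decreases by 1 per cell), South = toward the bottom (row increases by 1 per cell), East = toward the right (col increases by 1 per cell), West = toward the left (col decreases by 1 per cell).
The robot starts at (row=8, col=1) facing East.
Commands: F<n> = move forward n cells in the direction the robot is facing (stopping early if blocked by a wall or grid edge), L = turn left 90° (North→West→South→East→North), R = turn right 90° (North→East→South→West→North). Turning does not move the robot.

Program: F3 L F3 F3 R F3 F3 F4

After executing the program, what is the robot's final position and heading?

Answer: Final position: (row=8, col=3), facing East

Derivation:
Start: (row=8, col=1), facing East
  F3: move forward 2/3 (blocked), now at (row=8, col=3)
  L: turn left, now facing North
  F3: move forward 0/3 (blocked), now at (row=8, col=3)
  F3: move forward 0/3 (blocked), now at (row=8, col=3)
  R: turn right, now facing East
  F3: move forward 0/3 (blocked), now at (row=8, col=3)
  F3: move forward 0/3 (blocked), now at (row=8, col=3)
  F4: move forward 0/4 (blocked), now at (row=8, col=3)
Final: (row=8, col=3), facing East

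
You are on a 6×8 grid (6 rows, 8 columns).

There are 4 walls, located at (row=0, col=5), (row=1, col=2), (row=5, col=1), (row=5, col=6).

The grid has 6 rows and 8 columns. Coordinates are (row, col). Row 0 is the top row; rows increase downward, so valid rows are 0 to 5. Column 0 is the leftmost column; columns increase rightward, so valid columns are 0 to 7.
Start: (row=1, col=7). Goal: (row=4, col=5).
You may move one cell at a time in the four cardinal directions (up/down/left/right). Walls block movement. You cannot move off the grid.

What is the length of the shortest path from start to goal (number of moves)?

BFS from (row=1, col=7) until reaching (row=4, col=5):
  Distance 0: (row=1, col=7)
  Distance 1: (row=0, col=7), (row=1, col=6), (row=2, col=7)
  Distance 2: (row=0, col=6), (row=1, col=5), (row=2, col=6), (row=3, col=7)
  Distance 3: (row=1, col=4), (row=2, col=5), (row=3, col=6), (row=4, col=7)
  Distance 4: (row=0, col=4), (row=1, col=3), (row=2, col=4), (row=3, col=5), (row=4, col=6), (row=5, col=7)
  Distance 5: (row=0, col=3), (row=2, col=3), (row=3, col=4), (row=4, col=5)  <- goal reached here
One shortest path (5 moves): (row=1, col=7) -> (row=1, col=6) -> (row=1, col=5) -> (row=2, col=5) -> (row=3, col=5) -> (row=4, col=5)

Answer: Shortest path length: 5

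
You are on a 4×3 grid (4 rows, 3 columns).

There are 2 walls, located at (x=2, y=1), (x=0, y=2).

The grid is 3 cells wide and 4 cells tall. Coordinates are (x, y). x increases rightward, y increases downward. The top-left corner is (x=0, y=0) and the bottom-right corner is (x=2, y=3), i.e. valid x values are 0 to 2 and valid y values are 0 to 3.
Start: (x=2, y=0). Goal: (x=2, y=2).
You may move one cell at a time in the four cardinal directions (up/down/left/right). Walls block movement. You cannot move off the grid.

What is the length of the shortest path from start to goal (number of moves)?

BFS from (x=2, y=0) until reaching (x=2, y=2):
  Distance 0: (x=2, y=0)
  Distance 1: (x=1, y=0)
  Distance 2: (x=0, y=0), (x=1, y=1)
  Distance 3: (x=0, y=1), (x=1, y=2)
  Distance 4: (x=2, y=2), (x=1, y=3)  <- goal reached here
One shortest path (4 moves): (x=2, y=0) -> (x=1, y=0) -> (x=1, y=1) -> (x=1, y=2) -> (x=2, y=2)

Answer: Shortest path length: 4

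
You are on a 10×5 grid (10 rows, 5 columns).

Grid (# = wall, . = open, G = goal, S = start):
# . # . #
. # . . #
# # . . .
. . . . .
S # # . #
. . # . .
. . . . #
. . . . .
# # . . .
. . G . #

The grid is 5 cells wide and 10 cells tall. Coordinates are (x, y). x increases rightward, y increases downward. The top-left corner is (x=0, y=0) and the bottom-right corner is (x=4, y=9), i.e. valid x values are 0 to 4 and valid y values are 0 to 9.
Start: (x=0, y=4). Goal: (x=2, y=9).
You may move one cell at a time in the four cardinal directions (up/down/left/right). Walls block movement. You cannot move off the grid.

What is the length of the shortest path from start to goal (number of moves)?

Answer: Shortest path length: 7

Derivation:
BFS from (x=0, y=4) until reaching (x=2, y=9):
  Distance 0: (x=0, y=4)
  Distance 1: (x=0, y=3), (x=0, y=5)
  Distance 2: (x=1, y=3), (x=1, y=5), (x=0, y=6)
  Distance 3: (x=2, y=3), (x=1, y=6), (x=0, y=7)
  Distance 4: (x=2, y=2), (x=3, y=3), (x=2, y=6), (x=1, y=7)
  Distance 5: (x=2, y=1), (x=3, y=2), (x=4, y=3), (x=3, y=4), (x=3, y=6), (x=2, y=7)
  Distance 6: (x=3, y=1), (x=4, y=2), (x=3, y=5), (x=3, y=7), (x=2, y=8)
  Distance 7: (x=3, y=0), (x=4, y=5), (x=4, y=7), (x=3, y=8), (x=2, y=9)  <- goal reached here
One shortest path (7 moves): (x=0, y=4) -> (x=0, y=5) -> (x=1, y=5) -> (x=1, y=6) -> (x=2, y=6) -> (x=2, y=7) -> (x=2, y=8) -> (x=2, y=9)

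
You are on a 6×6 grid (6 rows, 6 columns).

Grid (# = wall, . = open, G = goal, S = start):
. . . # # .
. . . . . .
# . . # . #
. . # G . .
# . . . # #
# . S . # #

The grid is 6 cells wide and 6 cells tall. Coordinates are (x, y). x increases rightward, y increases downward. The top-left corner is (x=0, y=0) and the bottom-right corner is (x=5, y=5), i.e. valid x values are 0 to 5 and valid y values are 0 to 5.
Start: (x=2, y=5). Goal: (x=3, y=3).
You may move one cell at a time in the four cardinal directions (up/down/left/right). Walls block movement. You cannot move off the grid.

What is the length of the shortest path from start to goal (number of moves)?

BFS from (x=2, y=5) until reaching (x=3, y=3):
  Distance 0: (x=2, y=5)
  Distance 1: (x=2, y=4), (x=1, y=5), (x=3, y=5)
  Distance 2: (x=1, y=4), (x=3, y=4)
  Distance 3: (x=1, y=3), (x=3, y=3)  <- goal reached here
One shortest path (3 moves): (x=2, y=5) -> (x=3, y=5) -> (x=3, y=4) -> (x=3, y=3)

Answer: Shortest path length: 3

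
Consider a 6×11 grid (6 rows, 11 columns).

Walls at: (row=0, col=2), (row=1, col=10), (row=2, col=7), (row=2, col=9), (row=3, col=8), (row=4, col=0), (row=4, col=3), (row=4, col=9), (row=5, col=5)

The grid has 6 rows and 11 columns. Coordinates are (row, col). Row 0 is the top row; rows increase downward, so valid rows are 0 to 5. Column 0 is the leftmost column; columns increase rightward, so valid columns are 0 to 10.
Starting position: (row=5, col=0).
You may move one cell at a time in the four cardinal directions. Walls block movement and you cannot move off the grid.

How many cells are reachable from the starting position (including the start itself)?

Answer: Reachable cells: 57

Derivation:
BFS flood-fill from (row=5, col=0):
  Distance 0: (row=5, col=0)
  Distance 1: (row=5, col=1)
  Distance 2: (row=4, col=1), (row=5, col=2)
  Distance 3: (row=3, col=1), (row=4, col=2), (row=5, col=3)
  Distance 4: (row=2, col=1), (row=3, col=0), (row=3, col=2), (row=5, col=4)
  Distance 5: (row=1, col=1), (row=2, col=0), (row=2, col=2), (row=3, col=3), (row=4, col=4)
  Distance 6: (row=0, col=1), (row=1, col=0), (row=1, col=2), (row=2, col=3), (row=3, col=4), (row=4, col=5)
  Distance 7: (row=0, col=0), (row=1, col=3), (row=2, col=4), (row=3, col=5), (row=4, col=6)
  Distance 8: (row=0, col=3), (row=1, col=4), (row=2, col=5), (row=3, col=6), (row=4, col=7), (row=5, col=6)
  Distance 9: (row=0, col=4), (row=1, col=5), (row=2, col=6), (row=3, col=7), (row=4, col=8), (row=5, col=7)
  Distance 10: (row=0, col=5), (row=1, col=6), (row=5, col=8)
  Distance 11: (row=0, col=6), (row=1, col=7), (row=5, col=9)
  Distance 12: (row=0, col=7), (row=1, col=8), (row=5, col=10)
  Distance 13: (row=0, col=8), (row=1, col=9), (row=2, col=8), (row=4, col=10)
  Distance 14: (row=0, col=9), (row=3, col=10)
  Distance 15: (row=0, col=10), (row=2, col=10), (row=3, col=9)
Total reachable: 57 (grid has 57 open cells total)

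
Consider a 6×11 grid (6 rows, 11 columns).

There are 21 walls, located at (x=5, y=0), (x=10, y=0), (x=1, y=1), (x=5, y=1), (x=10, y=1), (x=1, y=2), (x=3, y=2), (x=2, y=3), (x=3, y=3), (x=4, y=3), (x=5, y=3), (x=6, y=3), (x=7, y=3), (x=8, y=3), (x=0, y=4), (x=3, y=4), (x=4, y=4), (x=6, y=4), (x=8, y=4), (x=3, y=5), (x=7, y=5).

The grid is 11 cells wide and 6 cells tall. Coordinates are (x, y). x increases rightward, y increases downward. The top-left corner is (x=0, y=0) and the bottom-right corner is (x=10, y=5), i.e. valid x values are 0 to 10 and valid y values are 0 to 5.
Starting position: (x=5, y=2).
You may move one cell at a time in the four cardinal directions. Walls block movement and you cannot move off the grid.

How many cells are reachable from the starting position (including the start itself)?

Answer: Reachable cells: 40

Derivation:
BFS flood-fill from (x=5, y=2):
  Distance 0: (x=5, y=2)
  Distance 1: (x=4, y=2), (x=6, y=2)
  Distance 2: (x=4, y=1), (x=6, y=1), (x=7, y=2)
  Distance 3: (x=4, y=0), (x=6, y=0), (x=3, y=1), (x=7, y=1), (x=8, y=2)
  Distance 4: (x=3, y=0), (x=7, y=0), (x=2, y=1), (x=8, y=1), (x=9, y=2)
  Distance 5: (x=2, y=0), (x=8, y=0), (x=9, y=1), (x=2, y=2), (x=10, y=2), (x=9, y=3)
  Distance 6: (x=1, y=0), (x=9, y=0), (x=10, y=3), (x=9, y=4)
  Distance 7: (x=0, y=0), (x=10, y=4), (x=9, y=5)
  Distance 8: (x=0, y=1), (x=8, y=5), (x=10, y=5)
  Distance 9: (x=0, y=2)
  Distance 10: (x=0, y=3)
  Distance 11: (x=1, y=3)
  Distance 12: (x=1, y=4)
  Distance 13: (x=2, y=4), (x=1, y=5)
  Distance 14: (x=0, y=5), (x=2, y=5)
Total reachable: 40 (grid has 45 open cells total)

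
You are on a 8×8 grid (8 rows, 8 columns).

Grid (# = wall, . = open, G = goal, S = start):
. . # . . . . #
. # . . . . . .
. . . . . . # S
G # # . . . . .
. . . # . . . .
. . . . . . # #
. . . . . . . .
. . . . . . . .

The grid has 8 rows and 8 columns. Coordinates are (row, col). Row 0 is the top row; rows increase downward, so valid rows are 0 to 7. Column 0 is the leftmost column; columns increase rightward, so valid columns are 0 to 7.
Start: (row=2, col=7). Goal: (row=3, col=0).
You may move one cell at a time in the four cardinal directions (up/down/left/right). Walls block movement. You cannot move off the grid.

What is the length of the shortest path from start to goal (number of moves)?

BFS from (row=2, col=7) until reaching (row=3, col=0):
  Distance 0: (row=2, col=7)
  Distance 1: (row=1, col=7), (row=3, col=7)
  Distance 2: (row=1, col=6), (row=3, col=6), (row=4, col=7)
  Distance 3: (row=0, col=6), (row=1, col=5), (row=3, col=5), (row=4, col=6)
  Distance 4: (row=0, col=5), (row=1, col=4), (row=2, col=5), (row=3, col=4), (row=4, col=5)
  Distance 5: (row=0, col=4), (row=1, col=3), (row=2, col=4), (row=3, col=3), (row=4, col=4), (row=5, col=5)
  Distance 6: (row=0, col=3), (row=1, col=2), (row=2, col=3), (row=5, col=4), (row=6, col=5)
  Distance 7: (row=2, col=2), (row=5, col=3), (row=6, col=4), (row=6, col=6), (row=7, col=5)
  Distance 8: (row=2, col=1), (row=5, col=2), (row=6, col=3), (row=6, col=7), (row=7, col=4), (row=7, col=6)
  Distance 9: (row=2, col=0), (row=4, col=2), (row=5, col=1), (row=6, col=2), (row=7, col=3), (row=7, col=7)
  Distance 10: (row=1, col=0), (row=3, col=0), (row=4, col=1), (row=5, col=0), (row=6, col=1), (row=7, col=2)  <- goal reached here
One shortest path (10 moves): (row=2, col=7) -> (row=1, col=7) -> (row=1, col=6) -> (row=1, col=5) -> (row=1, col=4) -> (row=1, col=3) -> (row=1, col=2) -> (row=2, col=2) -> (row=2, col=1) -> (row=2, col=0) -> (row=3, col=0)

Answer: Shortest path length: 10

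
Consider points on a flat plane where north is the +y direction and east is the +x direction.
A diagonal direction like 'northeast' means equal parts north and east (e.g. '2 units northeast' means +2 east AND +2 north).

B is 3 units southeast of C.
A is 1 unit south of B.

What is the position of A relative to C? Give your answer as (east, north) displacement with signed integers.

Place C at the origin (east=0, north=0).
  B is 3 units southeast of C: delta (east=+3, north=-3); B at (east=3, north=-3).
  A is 1 unit south of B: delta (east=+0, north=-1); A at (east=3, north=-4).
Therefore A relative to C: (east=3, north=-4).

Answer: A is at (east=3, north=-4) relative to C.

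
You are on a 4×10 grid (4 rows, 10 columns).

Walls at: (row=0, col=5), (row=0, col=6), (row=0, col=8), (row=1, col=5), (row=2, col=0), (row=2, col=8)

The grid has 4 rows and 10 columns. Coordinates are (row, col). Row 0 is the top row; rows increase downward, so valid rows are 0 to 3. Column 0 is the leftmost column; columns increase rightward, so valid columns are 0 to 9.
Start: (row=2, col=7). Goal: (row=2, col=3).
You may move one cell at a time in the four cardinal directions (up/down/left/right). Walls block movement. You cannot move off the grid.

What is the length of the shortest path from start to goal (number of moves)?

Answer: Shortest path length: 4

Derivation:
BFS from (row=2, col=7) until reaching (row=2, col=3):
  Distance 0: (row=2, col=7)
  Distance 1: (row=1, col=7), (row=2, col=6), (row=3, col=7)
  Distance 2: (row=0, col=7), (row=1, col=6), (row=1, col=8), (row=2, col=5), (row=3, col=6), (row=3, col=8)
  Distance 3: (row=1, col=9), (row=2, col=4), (row=3, col=5), (row=3, col=9)
  Distance 4: (row=0, col=9), (row=1, col=4), (row=2, col=3), (row=2, col=9), (row=3, col=4)  <- goal reached here
One shortest path (4 moves): (row=2, col=7) -> (row=2, col=6) -> (row=2, col=5) -> (row=2, col=4) -> (row=2, col=3)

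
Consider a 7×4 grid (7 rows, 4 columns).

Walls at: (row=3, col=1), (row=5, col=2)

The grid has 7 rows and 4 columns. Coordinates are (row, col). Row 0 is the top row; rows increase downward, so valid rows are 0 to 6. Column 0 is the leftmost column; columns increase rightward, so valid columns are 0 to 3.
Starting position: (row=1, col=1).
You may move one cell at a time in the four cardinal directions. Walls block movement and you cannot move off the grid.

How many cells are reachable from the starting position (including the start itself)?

BFS flood-fill from (row=1, col=1):
  Distance 0: (row=1, col=1)
  Distance 1: (row=0, col=1), (row=1, col=0), (row=1, col=2), (row=2, col=1)
  Distance 2: (row=0, col=0), (row=0, col=2), (row=1, col=3), (row=2, col=0), (row=2, col=2)
  Distance 3: (row=0, col=3), (row=2, col=3), (row=3, col=0), (row=3, col=2)
  Distance 4: (row=3, col=3), (row=4, col=0), (row=4, col=2)
  Distance 5: (row=4, col=1), (row=4, col=3), (row=5, col=0)
  Distance 6: (row=5, col=1), (row=5, col=3), (row=6, col=0)
  Distance 7: (row=6, col=1), (row=6, col=3)
  Distance 8: (row=6, col=2)
Total reachable: 26 (grid has 26 open cells total)

Answer: Reachable cells: 26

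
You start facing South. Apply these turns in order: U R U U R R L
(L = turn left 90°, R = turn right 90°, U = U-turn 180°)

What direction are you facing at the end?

Answer: Final heading: South

Derivation:
Start: South
  U (U-turn (180°)) -> North
  R (right (90° clockwise)) -> East
  U (U-turn (180°)) -> West
  U (U-turn (180°)) -> East
  R (right (90° clockwise)) -> South
  R (right (90° clockwise)) -> West
  L (left (90° counter-clockwise)) -> South
Final: South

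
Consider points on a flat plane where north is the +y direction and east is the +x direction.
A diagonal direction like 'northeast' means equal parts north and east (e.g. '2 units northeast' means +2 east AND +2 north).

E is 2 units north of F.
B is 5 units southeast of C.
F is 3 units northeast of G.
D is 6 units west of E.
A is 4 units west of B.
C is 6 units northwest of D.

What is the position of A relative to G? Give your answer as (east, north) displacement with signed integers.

Answer: A is at (east=-8, north=6) relative to G.

Derivation:
Place G at the origin (east=0, north=0).
  F is 3 units northeast of G: delta (east=+3, north=+3); F at (east=3, north=3).
  E is 2 units north of F: delta (east=+0, north=+2); E at (east=3, north=5).
  D is 6 units west of E: delta (east=-6, north=+0); D at (east=-3, north=5).
  C is 6 units northwest of D: delta (east=-6, north=+6); C at (east=-9, north=11).
  B is 5 units southeast of C: delta (east=+5, north=-5); B at (east=-4, north=6).
  A is 4 units west of B: delta (east=-4, north=+0); A at (east=-8, north=6).
Therefore A relative to G: (east=-8, north=6).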